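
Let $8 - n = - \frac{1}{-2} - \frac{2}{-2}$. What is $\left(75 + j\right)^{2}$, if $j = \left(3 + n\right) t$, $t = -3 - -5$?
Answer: $8836$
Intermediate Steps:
$n = \frac{13}{2}$ ($n = 8 - \left(- \frac{1}{-2} - \frac{2}{-2}\right) = 8 - \left(\left(-1\right) \left(- \frac{1}{2}\right) - -1\right) = 8 - \left(\frac{1}{2} + 1\right) = 8 - \frac{3}{2} = \frac{13}{2} \approx 6.5$)
$t = 2$ ($t = -3 + 5 = 2$)
$j = 19$ ($j = \left(3 + \frac{13}{2}\right) 2 = \frac{19}{2} \cdot 2 = 19$)
$\left(75 + j\right)^{2} = \left(75 + 19\right)^{2} = 94^{2} = 8836$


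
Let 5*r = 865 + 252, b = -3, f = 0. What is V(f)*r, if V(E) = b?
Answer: -3351/5 ≈ -670.20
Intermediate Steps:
V(E) = -3
r = 1117/5 (r = (865 + 252)/5 = (⅕)*1117 = 1117/5 ≈ 223.40)
V(f)*r = -3*1117/5 = -3351/5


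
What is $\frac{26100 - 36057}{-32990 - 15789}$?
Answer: $\frac{9957}{48779} \approx 0.20412$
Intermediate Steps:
$\frac{26100 - 36057}{-32990 - 15789} = - \frac{9957}{-48779} = \left(-9957\right) \left(- \frac{1}{48779}\right) = \frac{9957}{48779}$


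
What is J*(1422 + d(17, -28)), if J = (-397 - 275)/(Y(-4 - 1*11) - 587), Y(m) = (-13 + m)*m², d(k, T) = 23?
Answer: 971040/6887 ≈ 141.00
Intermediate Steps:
Y(m) = m²*(-13 + m)
J = 672/6887 (J = (-397 - 275)/((-4 - 1*11)²*(-13 + (-4 - 1*11)) - 587) = -672/((-4 - 11)²*(-13 + (-4 - 11)) - 587) = -672/((-15)²*(-13 - 15) - 587) = -672/(225*(-28) - 587) = -672/(-6300 - 587) = -672/(-6887) = -672*(-1/6887) = 672/6887 ≈ 0.097575)
J*(1422 + d(17, -28)) = 672*(1422 + 23)/6887 = (672/6887)*1445 = 971040/6887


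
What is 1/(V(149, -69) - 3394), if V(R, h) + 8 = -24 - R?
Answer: -1/3575 ≈ -0.00027972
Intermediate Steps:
V(R, h) = -32 - R (V(R, h) = -8 + (-24 - R) = -32 - R)
1/(V(149, -69) - 3394) = 1/((-32 - 1*149) - 3394) = 1/((-32 - 149) - 3394) = 1/(-181 - 3394) = 1/(-3575) = -1/3575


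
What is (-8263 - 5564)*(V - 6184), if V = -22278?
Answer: 393544074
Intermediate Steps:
(-8263 - 5564)*(V - 6184) = (-8263 - 5564)*(-22278 - 6184) = -13827*(-28462) = 393544074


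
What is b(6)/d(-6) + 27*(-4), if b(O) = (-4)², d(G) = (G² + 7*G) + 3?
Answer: -340/3 ≈ -113.33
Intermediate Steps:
d(G) = 3 + G² + 7*G
b(O) = 16
b(6)/d(-6) + 27*(-4) = 16/(3 + (-6)² + 7*(-6)) + 27*(-4) = 16/(3 + 36 - 42) - 108 = 16/(-3) - 108 = 16*(-⅓) - 108 = -16/3 - 108 = -340/3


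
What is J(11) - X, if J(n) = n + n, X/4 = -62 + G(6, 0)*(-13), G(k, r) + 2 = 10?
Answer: 686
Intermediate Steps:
G(k, r) = 8 (G(k, r) = -2 + 10 = 8)
X = -664 (X = 4*(-62 + 8*(-13)) = 4*(-62 - 104) = 4*(-166) = -664)
J(n) = 2*n
J(11) - X = 2*11 - 1*(-664) = 22 + 664 = 686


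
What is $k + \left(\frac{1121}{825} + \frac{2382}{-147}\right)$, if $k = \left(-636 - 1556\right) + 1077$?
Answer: $- \frac{45673996}{40425} \approx -1129.8$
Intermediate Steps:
$k = -1115$ ($k = -2192 + 1077 = -1115$)
$k + \left(\frac{1121}{825} + \frac{2382}{-147}\right) = -1115 + \left(\frac{1121}{825} + \frac{2382}{-147}\right) = -1115 + \left(1121 \cdot \frac{1}{825} + 2382 \left(- \frac{1}{147}\right)\right) = -1115 + \left(\frac{1121}{825} - \frac{794}{49}\right) = -1115 - \frac{600121}{40425} = - \frac{45673996}{40425}$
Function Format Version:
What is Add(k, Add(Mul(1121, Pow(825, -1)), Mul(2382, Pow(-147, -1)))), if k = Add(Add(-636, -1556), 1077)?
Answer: Rational(-45673996, 40425) ≈ -1129.8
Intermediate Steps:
k = -1115 (k = Add(-2192, 1077) = -1115)
Add(k, Add(Mul(1121, Pow(825, -1)), Mul(2382, Pow(-147, -1)))) = Add(-1115, Add(Mul(1121, Pow(825, -1)), Mul(2382, Pow(-147, -1)))) = Add(-1115, Add(Mul(1121, Rational(1, 825)), Mul(2382, Rational(-1, 147)))) = Add(-1115, Add(Rational(1121, 825), Rational(-794, 49))) = Add(-1115, Rational(-600121, 40425)) = Rational(-45673996, 40425)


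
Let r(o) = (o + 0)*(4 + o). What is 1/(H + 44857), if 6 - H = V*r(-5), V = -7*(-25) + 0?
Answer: 1/43988 ≈ 2.2733e-5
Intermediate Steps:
V = 175 (V = 175 + 0 = 175)
r(o) = o*(4 + o)
H = -869 (H = 6 - 175*(-5*(4 - 5)) = 6 - 175*(-5*(-1)) = 6 - 175*5 = 6 - 1*875 = 6 - 875 = -869)
1/(H + 44857) = 1/(-869 + 44857) = 1/43988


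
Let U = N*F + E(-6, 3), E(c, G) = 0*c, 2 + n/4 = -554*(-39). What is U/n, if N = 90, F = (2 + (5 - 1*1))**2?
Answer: 405/10802 ≈ 0.037493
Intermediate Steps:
n = 86416 (n = -8 + 4*(-554*(-39)) = -8 + 4*21606 = -8 + 86424 = 86416)
E(c, G) = 0
F = 36 (F = (2 + (5 - 1))**2 = (2 + 4)**2 = 6**2 = 36)
U = 3240 (U = 90*36 + 0 = 3240 + 0 = 3240)
U/n = 3240/86416 = 3240*(1/86416) = 405/10802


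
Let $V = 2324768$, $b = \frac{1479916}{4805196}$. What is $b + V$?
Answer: $\frac{2792741843611}{1201299} \approx 2.3248 \cdot 10^{6}$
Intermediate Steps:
$b = \frac{369979}{1201299}$ ($b = 1479916 \cdot \frac{1}{4805196} = \frac{369979}{1201299} \approx 0.30798$)
$b + V = \frac{369979}{1201299} + 2324768 = \frac{2792741843611}{1201299}$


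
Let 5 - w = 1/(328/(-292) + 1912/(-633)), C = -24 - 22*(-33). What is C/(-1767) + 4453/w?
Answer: 501987397948/591131591 ≈ 849.20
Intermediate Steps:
C = 702 (C = -24 + 726 = 702)
w = 1003619/191482 (w = 5 - 1/(328/(-292) + 1912/(-633)) = 5 - 1/(328*(-1/292) + 1912*(-1/633)) = 5 - 1/(-82/73 - 1912/633) = 5 - 1/(-191482/46209) = 5 - 1*(-46209/191482) = 5 + 46209/191482 = 1003619/191482 ≈ 5.2413)
C/(-1767) + 4453/w = 702/(-1767) + 4453/(1003619/191482) = 702*(-1/1767) + 4453*(191482/1003619) = -234/589 + 852669346/1003619 = 501987397948/591131591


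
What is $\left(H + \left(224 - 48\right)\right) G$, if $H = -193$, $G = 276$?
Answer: $-4692$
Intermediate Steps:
$\left(H + \left(224 - 48\right)\right) G = \left(-193 + \left(224 - 48\right)\right) 276 = \left(-193 + 176\right) 276 = \left(-17\right) 276 = -4692$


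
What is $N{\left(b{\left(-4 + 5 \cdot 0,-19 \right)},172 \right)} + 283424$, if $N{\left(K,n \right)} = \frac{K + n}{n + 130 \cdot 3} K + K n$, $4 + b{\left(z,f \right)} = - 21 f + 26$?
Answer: $\frac{200229485}{562} \approx 3.5628 \cdot 10^{5}$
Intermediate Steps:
$b{\left(z,f \right)} = 22 - 21 f$ ($b{\left(z,f \right)} = -4 - \left(-26 + 21 f\right) = 22 - 21 f$)
$N{\left(K,n \right)} = K n + \frac{K \left(K + n\right)}{390 + n}$ ($N{\left(K,n \right)} = \frac{K + n}{n + 390} K + K n = \frac{K + n}{390 + n} K + K n = \frac{K \left(K + n\right)}{390 + n} + K n = K n + \frac{K \left(K + n\right)}{390 + n}$)
$N{\left(b{\left(-4 + 5 \cdot 0,-19 \right)},172 \right)} + 283424 = \frac{\left(22 - -399\right) \left(\left(22 - -399\right) + 172^{2} + 391 \cdot 172\right)}{390 + 172} + 283424 = \frac{\left(22 + 399\right) \left(\left(22 + 399\right) + 29584 + 67252\right)}{562} + 283424 = 421 \cdot \frac{1}{562} \left(421 + 29584 + 67252\right) + 283424 = 421 \cdot \frac{1}{562} \cdot 97257 + 283424 = \frac{40945197}{562} + 283424 = \frac{200229485}{562}$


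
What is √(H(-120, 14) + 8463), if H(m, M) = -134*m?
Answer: 9*√303 ≈ 156.66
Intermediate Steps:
√(H(-120, 14) + 8463) = √(-134*(-120) + 8463) = √(16080 + 8463) = √24543 = 9*√303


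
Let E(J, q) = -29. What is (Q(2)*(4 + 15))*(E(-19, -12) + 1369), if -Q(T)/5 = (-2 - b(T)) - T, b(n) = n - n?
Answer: 509200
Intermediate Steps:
b(n) = 0
Q(T) = 10 + 5*T (Q(T) = -5*((-2 - 1*0) - T) = -5*((-2 + 0) - T) = -5*(-2 - T) = 10 + 5*T)
(Q(2)*(4 + 15))*(E(-19, -12) + 1369) = ((10 + 5*2)*(4 + 15))*(-29 + 1369) = ((10 + 10)*19)*1340 = (20*19)*1340 = 380*1340 = 509200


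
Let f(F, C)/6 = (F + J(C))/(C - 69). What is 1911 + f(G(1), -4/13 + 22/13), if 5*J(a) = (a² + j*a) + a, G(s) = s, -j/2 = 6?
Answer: 7279561/3809 ≈ 1911.1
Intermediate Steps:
j = -12 (j = -2*6 = -12)
J(a) = -11*a/5 + a²/5 (J(a) = ((a² - 12*a) + a)/5 = (a² - 11*a)/5 = -11*a/5 + a²/5)
f(F, C) = 6*(F + C*(-11 + C)/5)/(-69 + C) (f(F, C) = 6*((F + C*(-11 + C)/5)/(C - 69)) = 6*((F + C*(-11 + C)/5)/(-69 + C)) = 6*(F + C*(-11 + C)/5)/(-69 + C))
1911 + f(G(1), -4/13 + 22/13) = 1911 + 6*(5*1 + (-4/13 + 22/13)*(-11 + (-4/13 + 22/13)))/(5*(-69 + (-4/13 + 22/13))) = 1911 + 6*(5 + (-4*1/13 + 22*(1/13))*(-11 + (-4*1/13 + 22*(1/13))))/(5*(-69 + (-4*1/13 + 22*(1/13)))) = 1911 + 6*(5 + (-4/13 + 22/13)*(-11 + (-4/13 + 22/13)))/(5*(-69 + (-4/13 + 22/13))) = 1911 + 6*(5 + 18*(-11 + 18/13)/13)/(5*(-69 + 18/13)) = 1911 + 6*(5 + (18/13)*(-125/13))/(5*(-879/13)) = 1911 + (6/5)*(-13/879)*(5 - 2250/169) = 1911 + (6/5)*(-13/879)*(-1405/169) = 1911 + 562/3809 = 7279561/3809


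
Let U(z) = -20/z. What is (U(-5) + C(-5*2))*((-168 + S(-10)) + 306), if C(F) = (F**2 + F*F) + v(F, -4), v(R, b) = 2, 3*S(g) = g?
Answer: 83224/3 ≈ 27741.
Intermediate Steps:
S(g) = g/3
C(F) = 2 + 2*F**2 (C(F) = (F**2 + F*F) + 2 = (F**2 + F**2) + 2 = 2*F**2 + 2 = 2 + 2*F**2)
(U(-5) + C(-5*2))*((-168 + S(-10)) + 306) = (-20/(-5) + (2 + 2*(-5*2)**2))*((-168 + (1/3)*(-10)) + 306) = (-20*(-1/5) + (2 + 2*(-10)**2))*((-168 - 10/3) + 306) = (4 + (2 + 2*100))*(-514/3 + 306) = (4 + (2 + 200))*(404/3) = (4 + 202)*(404/3) = 206*(404/3) = 83224/3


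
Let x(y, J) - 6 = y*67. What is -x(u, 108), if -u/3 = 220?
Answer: 44214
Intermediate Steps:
u = -660 (u = -3*220 = -660)
x(y, J) = 6 + 67*y (x(y, J) = 6 + y*67 = 6 + 67*y)
-x(u, 108) = -(6 + 67*(-660)) = -(6 - 44220) = -1*(-44214) = 44214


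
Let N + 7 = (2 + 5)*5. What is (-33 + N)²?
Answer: 25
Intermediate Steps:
N = 28 (N = -7 + (2 + 5)*5 = -7 + 7*5 = -7 + 35 = 28)
(-33 + N)² = (-33 + 28)² = (-5)² = 25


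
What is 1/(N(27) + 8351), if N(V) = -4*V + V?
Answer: 1/8270 ≈ 0.00012092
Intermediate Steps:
N(V) = -3*V
1/(N(27) + 8351) = 1/(-3*27 + 8351) = 1/(-81 + 8351) = 1/8270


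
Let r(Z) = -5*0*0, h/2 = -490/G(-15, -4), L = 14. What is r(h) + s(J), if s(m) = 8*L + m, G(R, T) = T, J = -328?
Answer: -216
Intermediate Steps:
h = 245 (h = 2*(-490/(-4)) = 2*(-490*(-¼)) = 2*(245/2) = 245)
r(Z) = 0 (r(Z) = 0*0 = 0)
s(m) = 112 + m (s(m) = 8*14 + m = 112 + m)
r(h) + s(J) = 0 + (112 - 328) = 0 - 216 = -216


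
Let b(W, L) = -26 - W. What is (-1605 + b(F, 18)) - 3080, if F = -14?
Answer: -4697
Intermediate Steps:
(-1605 + b(F, 18)) - 3080 = (-1605 + (-26 - 1*(-14))) - 3080 = (-1605 + (-26 + 14)) - 3080 = (-1605 - 12) - 3080 = -1617 - 3080 = -4697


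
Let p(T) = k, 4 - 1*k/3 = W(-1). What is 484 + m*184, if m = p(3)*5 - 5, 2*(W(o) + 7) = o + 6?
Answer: 23024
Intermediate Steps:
W(o) = -4 + o/2 (W(o) = -7 + (o + 6)/2 = -7 + (6 + o)/2 = -7 + (3 + o/2) = -4 + o/2)
k = 51/2 (k = 12 - 3*(-4 + (½)*(-1)) = 12 - 3*(-4 - ½) = 12 - 3*(-9/2) = 12 + 27/2 = 51/2 ≈ 25.500)
p(T) = 51/2
m = 245/2 (m = (51/2)*5 - 5 = 255/2 - 5 = 245/2 ≈ 122.50)
484 + m*184 = 484 + (245/2)*184 = 484 + 22540 = 23024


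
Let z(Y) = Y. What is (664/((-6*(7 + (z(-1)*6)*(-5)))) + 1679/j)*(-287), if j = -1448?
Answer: 191459135/160728 ≈ 1191.2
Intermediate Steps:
(664/((-6*(7 + (z(-1)*6)*(-5)))) + 1679/j)*(-287) = (664/((-6*(7 - 1*6*(-5)))) + 1679/(-1448))*(-287) = (664/((-6*(7 - 6*(-5)))) + 1679*(-1/1448))*(-287) = (664/((-6*(7 + 30))) - 1679/1448)*(-287) = (664/((-6*37)) - 1679/1448)*(-287) = (664/(-222) - 1679/1448)*(-287) = (664*(-1/222) - 1679/1448)*(-287) = (-332/111 - 1679/1448)*(-287) = -667105/160728*(-287) = 191459135/160728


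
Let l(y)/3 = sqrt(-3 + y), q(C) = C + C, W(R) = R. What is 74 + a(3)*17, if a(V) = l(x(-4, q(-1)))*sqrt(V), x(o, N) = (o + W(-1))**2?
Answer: 74 + 51*sqrt(66) ≈ 488.33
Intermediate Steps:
q(C) = 2*C
x(o, N) = (-1 + o)**2 (x(o, N) = (o - 1)**2 = (-1 + o)**2)
l(y) = 3*sqrt(-3 + y)
a(V) = 3*sqrt(22)*sqrt(V) (a(V) = (3*sqrt(-3 + (-1 - 4)**2))*sqrt(V) = (3*sqrt(-3 + (-5)**2))*sqrt(V) = (3*sqrt(-3 + 25))*sqrt(V) = (3*sqrt(22))*sqrt(V) = 3*sqrt(22)*sqrt(V))
74 + a(3)*17 = 74 + (3*sqrt(22)*sqrt(3))*17 = 74 + (3*sqrt(66))*17 = 74 + 51*sqrt(66)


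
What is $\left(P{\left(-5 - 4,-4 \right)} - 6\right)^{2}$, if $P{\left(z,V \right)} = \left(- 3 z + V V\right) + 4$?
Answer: $1681$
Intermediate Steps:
$P{\left(z,V \right)} = 4 + V^{2} - 3 z$ ($P{\left(z,V \right)} = \left(- 3 z + V^{2}\right) + 4 = \left(V^{2} - 3 z\right) + 4 = 4 + V^{2} - 3 z$)
$\left(P{\left(-5 - 4,-4 \right)} - 6\right)^{2} = \left(\left(4 + \left(-4\right)^{2} - 3 \left(-5 - 4\right)\right) - 6\right)^{2} = \left(\left(4 + 16 - 3 \left(-5 - 4\right)\right) - 6\right)^{2} = \left(\left(4 + 16 - -27\right) - 6\right)^{2} = \left(\left(4 + 16 + 27\right) - 6\right)^{2} = \left(47 - 6\right)^{2} = 41^{2} = 1681$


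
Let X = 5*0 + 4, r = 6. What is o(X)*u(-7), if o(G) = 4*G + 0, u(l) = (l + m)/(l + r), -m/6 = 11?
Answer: 1168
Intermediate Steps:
m = -66 (m = -6*11 = -66)
u(l) = (-66 + l)/(6 + l) (u(l) = (l - 66)/(l + 6) = (-66 + l)/(6 + l))
X = 4 (X = 0 + 4 = 4)
o(G) = 4*G
o(X)*u(-7) = (4*4)*((-66 - 7)/(6 - 7)) = 16*(-73/(-1)) = 16*(-1*(-73)) = 16*73 = 1168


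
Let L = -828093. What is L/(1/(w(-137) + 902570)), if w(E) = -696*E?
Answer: -826372222746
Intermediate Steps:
L/(1/(w(-137) + 902570)) = -828093/(1/(-696*(-137) + 902570)) = -828093/(1/(95352 + 902570)) = -828093/(1/997922) = -828093/1/997922 = -828093*997922 = -826372222746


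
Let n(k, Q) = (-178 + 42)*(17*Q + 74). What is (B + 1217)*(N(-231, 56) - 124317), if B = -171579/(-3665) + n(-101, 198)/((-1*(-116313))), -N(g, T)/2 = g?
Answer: -4434287179089644/28419143 ≈ -1.5603e+8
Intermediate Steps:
N(g, T) = -2*g
n(k, Q) = -10064 - 2312*Q (n(k, Q) = -136*(74 + 17*Q) = -10064 - 2312*Q)
B = 18242234627/426287145 (B = -171579/(-3665) + (-10064 - 2312*198)/((-1*(-116313))) = -171579*(-1/3665) + (-10064 - 457776)/116313 = 171579/3665 - 467840*1/116313 = 171579/3665 - 467840/116313 = 18242234627/426287145 ≈ 42.793)
(B + 1217)*(N(-231, 56) - 124317) = (18242234627/426287145 + 1217)*(-2*(-231) - 124317) = 537033690092*(462 - 124317)/426287145 = (537033690092/426287145)*(-123855) = -4434287179089644/28419143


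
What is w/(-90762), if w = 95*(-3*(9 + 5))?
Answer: 95/2161 ≈ 0.043961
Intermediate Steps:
w = -3990 (w = 95*(-3*14) = 95*(-42) = -3990)
w/(-90762) = -3990/(-90762) = -3990*(-1/90762) = 95/2161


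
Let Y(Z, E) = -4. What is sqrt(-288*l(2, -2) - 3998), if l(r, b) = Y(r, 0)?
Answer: I*sqrt(2846) ≈ 53.348*I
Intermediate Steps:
l(r, b) = -4
sqrt(-288*l(2, -2) - 3998) = sqrt(-288*(-4) - 3998) = sqrt(1152 - 3998) = sqrt(-2846) = I*sqrt(2846)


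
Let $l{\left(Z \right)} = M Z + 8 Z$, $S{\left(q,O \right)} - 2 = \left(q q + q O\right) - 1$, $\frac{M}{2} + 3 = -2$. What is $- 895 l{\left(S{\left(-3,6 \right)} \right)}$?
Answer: $-14320$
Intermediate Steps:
$M = -10$ ($M = -6 + 2 \left(-2\right) = -6 - 4 = -10$)
$S{\left(q,O \right)} = 1 + q^{2} + O q$ ($S{\left(q,O \right)} = 2 - \left(1 - q O - q q\right) = 2 - \left(1 - q^{2} - O q\right) = 2 + \left(-1 + q^{2} + O q\right) = 1 + q^{2} + O q$)
$l{\left(Z \right)} = - 2 Z$ ($l{\left(Z \right)} = - 10 Z + 8 Z = - 2 Z$)
$- 895 l{\left(S{\left(-3,6 \right)} \right)} = - 895 \left(- 2 \left(1 + \left(-3\right)^{2} + 6 \left(-3\right)\right)\right) = - 895 \left(- 2 \left(1 + 9 - 18\right)\right) = - 895 \left(\left(-2\right) \left(-8\right)\right) = \left(-895\right) 16 = -14320$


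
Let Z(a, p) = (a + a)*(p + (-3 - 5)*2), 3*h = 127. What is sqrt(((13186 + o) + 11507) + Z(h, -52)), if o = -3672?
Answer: sqrt(137373)/3 ≈ 123.55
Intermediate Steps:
h = 127/3 (h = (1/3)*127 = 127/3 ≈ 42.333)
Z(a, p) = 2*a*(-16 + p) (Z(a, p) = (2*a)*(p - 8*2) = (2*a)*(p - 16) = (2*a)*(-16 + p) = 2*a*(-16 + p))
sqrt(((13186 + o) + 11507) + Z(h, -52)) = sqrt(((13186 - 3672) + 11507) + 2*(127/3)*(-16 - 52)) = sqrt((9514 + 11507) + 2*(127/3)*(-68)) = sqrt(21021 - 17272/3) = sqrt(45791/3) = sqrt(137373)/3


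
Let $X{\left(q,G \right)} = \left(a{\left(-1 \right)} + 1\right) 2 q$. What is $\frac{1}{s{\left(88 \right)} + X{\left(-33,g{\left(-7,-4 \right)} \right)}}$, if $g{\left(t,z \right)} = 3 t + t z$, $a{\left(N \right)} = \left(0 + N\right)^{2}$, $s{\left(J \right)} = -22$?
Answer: $- \frac{1}{154} \approx -0.0064935$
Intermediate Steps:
$a{\left(N \right)} = N^{2}$
$X{\left(q,G \right)} = 4 q$ ($X{\left(q,G \right)} = \left(\left(-1\right)^{2} + 1\right) 2 q = \left(1 + 1\right) 2 q = 2 \cdot 2 q = 4 q$)
$\frac{1}{s{\left(88 \right)} + X{\left(-33,g{\left(-7,-4 \right)} \right)}} = \frac{1}{-22 + 4 \left(-33\right)} = \frac{1}{-22 - 132} = \frac{1}{-154} = - \frac{1}{154}$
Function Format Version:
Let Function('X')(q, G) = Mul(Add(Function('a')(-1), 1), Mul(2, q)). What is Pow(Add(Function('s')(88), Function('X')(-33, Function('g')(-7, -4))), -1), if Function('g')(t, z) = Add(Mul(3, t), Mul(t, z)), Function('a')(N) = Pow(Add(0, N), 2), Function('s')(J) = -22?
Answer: Rational(-1, 154) ≈ -0.0064935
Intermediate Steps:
Function('a')(N) = Pow(N, 2)
Function('X')(q, G) = Mul(4, q) (Function('X')(q, G) = Mul(Add(Pow(-1, 2), 1), Mul(2, q)) = Mul(Add(1, 1), Mul(2, q)) = Mul(2, Mul(2, q)) = Mul(4, q))
Pow(Add(Function('s')(88), Function('X')(-33, Function('g')(-7, -4))), -1) = Pow(Add(-22, Mul(4, -33)), -1) = Pow(Add(-22, -132), -1) = Pow(-154, -1) = Rational(-1, 154)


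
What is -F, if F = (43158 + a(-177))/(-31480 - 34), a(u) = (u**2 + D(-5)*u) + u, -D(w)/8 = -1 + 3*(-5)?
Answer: 25827/15757 ≈ 1.6391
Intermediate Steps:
D(w) = 128 (D(w) = -8*(-1 + 3*(-5)) = -8*(-1 - 15) = -8*(-16) = 128)
a(u) = u**2 + 129*u (a(u) = (u**2 + 128*u) + u = u**2 + 129*u)
F = -25827/15757 (F = (43158 - 177*(129 - 177))/(-31480 - 34) = (43158 - 177*(-48))/(-31514) = (43158 + 8496)*(-1/31514) = 51654*(-1/31514) = -25827/15757 ≈ -1.6391)
-F = -1*(-25827/15757) = 25827/15757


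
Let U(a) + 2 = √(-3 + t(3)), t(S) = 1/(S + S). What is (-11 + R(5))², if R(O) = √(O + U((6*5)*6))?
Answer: (66 - √6*√(18 + I*√102))²/36 ≈ 84.523 - 8.6352*I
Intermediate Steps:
t(S) = 1/(2*S)
U(a) = -2 + I*√102/6 (U(a) = -2 + √(-3 + (½)/3) = -2 + √(-3 + (½)*(⅓)) = -2 + √(-3 + ⅙) = -2 + √(-17/6) = -2 + I*√102/6)
R(O) = √(-2 + O + I*√102/6) (R(O) = √(O + (-2 + I*√102/6)) = √(-2 + O + I*√102/6))
(-11 + R(5))² = (-11 + √(-72 + 36*5 + 6*I*√102)/6)² = (-11 + √(-72 + 180 + 6*I*√102)/6)² = (-11 + √(108 + 6*I*√102)/6)²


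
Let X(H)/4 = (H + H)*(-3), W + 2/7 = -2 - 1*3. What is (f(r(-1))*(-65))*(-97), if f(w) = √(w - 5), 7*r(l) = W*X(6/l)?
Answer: 6305*I*√5573/7 ≈ 67241.0*I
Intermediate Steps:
W = -37/7 (W = -2/7 + (-2 - 1*3) = -2/7 + (-2 - 3) = -2/7 - 5 = -37/7 ≈ -5.2857)
X(H) = -24*H (X(H) = 4*((H + H)*(-3)) = 4*((2*H)*(-3)) = 4*(-6*H) = -24*H)
r(l) = 5328/(49*l) (r(l) = (-(-888)*6/l/7)/7 = (-(-5328)/(7*l))/7 = (5328/(7*l))/7 = 5328/(49*l))
f(w) = √(-5 + w)
(f(r(-1))*(-65))*(-97) = (√(-5 + (5328/49)/(-1))*(-65))*(-97) = (√(-5 + (5328/49)*(-1))*(-65))*(-97) = (√(-5 - 5328/49)*(-65))*(-97) = (√(-5573/49)*(-65))*(-97) = ((I*√5573/7)*(-65))*(-97) = -65*I*√5573/7*(-97) = 6305*I*√5573/7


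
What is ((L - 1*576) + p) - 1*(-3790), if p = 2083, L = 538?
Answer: 5835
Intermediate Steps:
((L - 1*576) + p) - 1*(-3790) = ((538 - 1*576) + 2083) - 1*(-3790) = ((538 - 576) + 2083) + 3790 = (-38 + 2083) + 3790 = 2045 + 3790 = 5835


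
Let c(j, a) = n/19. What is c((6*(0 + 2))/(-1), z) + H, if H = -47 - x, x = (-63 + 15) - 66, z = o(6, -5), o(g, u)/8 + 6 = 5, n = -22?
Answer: 1251/19 ≈ 65.842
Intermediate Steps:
o(g, u) = -8 (o(g, u) = -48 + 8*5 = -48 + 40 = -8)
z = -8
x = -114 (x = -48 - 66 = -114)
H = 67 (H = -47 - 1*(-114) = -47 + 114 = 67)
c(j, a) = -22/19
c((6*(0 + 2))/(-1), z) + H = -22/19 + 67 = 1251/19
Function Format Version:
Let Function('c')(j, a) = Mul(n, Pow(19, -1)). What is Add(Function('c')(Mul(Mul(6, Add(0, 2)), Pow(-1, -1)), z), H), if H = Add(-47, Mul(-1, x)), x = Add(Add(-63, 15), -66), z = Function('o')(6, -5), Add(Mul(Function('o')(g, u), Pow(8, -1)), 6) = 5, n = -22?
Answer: Rational(1251, 19) ≈ 65.842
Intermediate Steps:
Function('o')(g, u) = -8 (Function('o')(g, u) = Add(-48, Mul(8, 5)) = Add(-48, 40) = -8)
z = -8
x = -114 (x = Add(-48, -66) = -114)
H = 67 (H = Add(-47, Mul(-1, -114)) = Add(-47, 114) = 67)
Function('c')(j, a) = Rational(-22, 19) (Function('c')(j, a) = Mul(-22, Pow(19, -1)) = Mul(-22, Rational(1, 19)) = Rational(-22, 19))
Add(Function('c')(Mul(Mul(6, Add(0, 2)), Pow(-1, -1)), z), H) = Add(Rational(-22, 19), 67) = Rational(1251, 19)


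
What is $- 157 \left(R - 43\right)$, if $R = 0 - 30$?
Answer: $11461$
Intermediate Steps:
$R = -30$ ($R = 0 - 30 = -30$)
$- 157 \left(R - 43\right) = - 157 \left(-30 - 43\right) = \left(-157\right) \left(-73\right) = 11461$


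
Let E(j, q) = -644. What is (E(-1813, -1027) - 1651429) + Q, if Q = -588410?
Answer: -2240483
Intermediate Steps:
(E(-1813, -1027) - 1651429) + Q = (-644 - 1651429) - 588410 = -1652073 - 588410 = -2240483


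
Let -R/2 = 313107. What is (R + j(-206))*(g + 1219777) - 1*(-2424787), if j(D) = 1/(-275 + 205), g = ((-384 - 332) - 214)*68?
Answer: -50696607685707/70 ≈ -7.2424e+11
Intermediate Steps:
R = -626214 (R = -2*313107 = -626214)
g = -63240 (g = (-716 - 214)*68 = -930*68 = -63240)
j(D) = -1/70 (j(D) = 1/(-70) = -1/70)
(R + j(-206))*(g + 1219777) - 1*(-2424787) = (-626214 - 1/70)*(-63240 + 1219777) - 1*(-2424787) = -43834981/70*1156537 + 2424787 = -50696777420797/70 + 2424787 = -50696607685707/70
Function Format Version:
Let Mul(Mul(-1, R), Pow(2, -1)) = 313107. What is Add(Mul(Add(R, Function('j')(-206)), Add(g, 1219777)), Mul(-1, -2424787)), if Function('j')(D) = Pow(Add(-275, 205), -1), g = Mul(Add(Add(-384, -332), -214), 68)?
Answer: Rational(-50696607685707, 70) ≈ -7.2424e+11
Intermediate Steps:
R = -626214 (R = Mul(-2, 313107) = -626214)
g = -63240 (g = Mul(Add(-716, -214), 68) = Mul(-930, 68) = -63240)
Function('j')(D) = Rational(-1, 70) (Function('j')(D) = Pow(-70, -1) = Rational(-1, 70))
Add(Mul(Add(R, Function('j')(-206)), Add(g, 1219777)), Mul(-1, -2424787)) = Add(Mul(Add(-626214, Rational(-1, 70)), Add(-63240, 1219777)), Mul(-1, -2424787)) = Add(Mul(Rational(-43834981, 70), 1156537), 2424787) = Add(Rational(-50696777420797, 70), 2424787) = Rational(-50696607685707, 70)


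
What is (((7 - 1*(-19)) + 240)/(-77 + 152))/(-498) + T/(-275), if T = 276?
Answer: -41527/41085 ≈ -1.0108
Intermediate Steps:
(((7 - 1*(-19)) + 240)/(-77 + 152))/(-498) + T/(-275) = (((7 - 1*(-19)) + 240)/(-77 + 152))/(-498) + 276/(-275) = (((7 + 19) + 240)/75)*(-1/498) + 276*(-1/275) = ((26 + 240)*(1/75))*(-1/498) - 276/275 = (266*(1/75))*(-1/498) - 276/275 = (266/75)*(-1/498) - 276/275 = -133/18675 - 276/275 = -41527/41085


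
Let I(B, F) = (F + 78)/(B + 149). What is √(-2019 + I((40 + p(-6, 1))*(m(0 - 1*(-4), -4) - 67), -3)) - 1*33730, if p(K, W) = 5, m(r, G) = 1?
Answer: -33730 + I*√16067496354/2821 ≈ -33730.0 + 44.934*I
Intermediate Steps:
I(B, F) = (78 + F)/(149 + B)
√(-2019 + I((40 + p(-6, 1))*(m(0 - 1*(-4), -4) - 67), -3)) - 1*33730 = √(-2019 + (78 - 3)/(149 + (40 + 5)*(1 - 67))) - 1*33730 = √(-2019 + 75/(149 + 45*(-66))) - 33730 = √(-2019 + 75/(149 - 2970)) - 33730 = √(-2019 + 75/(-2821)) - 33730 = √(-2019 - 1/2821*75) - 33730 = √(-2019 - 75/2821) - 33730 = √(-5695674/2821) - 33730 = I*√16067496354/2821 - 33730 = -33730 + I*√16067496354/2821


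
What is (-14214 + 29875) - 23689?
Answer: -8028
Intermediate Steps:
(-14214 + 29875) - 23689 = 15661 - 23689 = -8028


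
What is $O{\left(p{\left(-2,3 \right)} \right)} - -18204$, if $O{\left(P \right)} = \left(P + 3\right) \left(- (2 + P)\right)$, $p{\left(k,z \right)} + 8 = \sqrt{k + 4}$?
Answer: $18172 + 11 \sqrt{2} \approx 18188.0$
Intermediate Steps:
$p{\left(k,z \right)} = -8 + \sqrt{4 + k}$ ($p{\left(k,z \right)} = -8 + \sqrt{k + 4} = -8 + \sqrt{4 + k}$)
$O{\left(P \right)} = \left(-2 - P\right) \left(3 + P\right)$ ($O{\left(P \right)} = \left(3 + P\right) \left(-2 - P\right) = \left(-2 - P\right) \left(3 + P\right)$)
$O{\left(p{\left(-2,3 \right)} \right)} - -18204 = \left(-6 - \left(-8 + \sqrt{4 - 2}\right)^{2} - 5 \left(-8 + \sqrt{4 - 2}\right)\right) - -18204 = \left(-6 - \left(-8 + \sqrt{2}\right)^{2} - 5 \left(-8 + \sqrt{2}\right)\right) + 18204 = \left(-6 - \left(-8 + \sqrt{2}\right)^{2} + \left(40 - 5 \sqrt{2}\right)\right) + 18204 = \left(34 - \left(-8 + \sqrt{2}\right)^{2} - 5 \sqrt{2}\right) + 18204 = 18238 - \left(-8 + \sqrt{2}\right)^{2} - 5 \sqrt{2}$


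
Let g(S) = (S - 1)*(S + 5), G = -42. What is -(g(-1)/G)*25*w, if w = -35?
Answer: 500/3 ≈ 166.67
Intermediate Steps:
g(S) = (-1 + S)*(5 + S)
-(g(-1)/G)*25*w = -((-5 + (-1)**2 + 4*(-1))/(-42))*25*(-35) = -((-5 + 1 - 4)*(-1/42))*25*(-35) = --8*(-1/42)*25*(-35) = -(4/21)*25*(-35) = -100*(-35)/21 = -1*(-500/3) = 500/3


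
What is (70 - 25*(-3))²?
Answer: 21025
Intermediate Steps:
(70 - 25*(-3))² = (70 + 75)² = 145² = 21025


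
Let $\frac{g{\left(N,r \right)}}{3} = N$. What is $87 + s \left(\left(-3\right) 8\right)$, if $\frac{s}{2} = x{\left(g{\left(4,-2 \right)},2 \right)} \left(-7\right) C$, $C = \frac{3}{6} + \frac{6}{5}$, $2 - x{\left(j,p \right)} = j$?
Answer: $-5625$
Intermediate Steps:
$g{\left(N,r \right)} = 3 N$
$x{\left(j,p \right)} = 2 - j$
$C = \frac{17}{10}$ ($C = 3 \cdot \frac{1}{6} + 6 \cdot \frac{1}{5} = \frac{1}{2} + \frac{6}{5} = \frac{17}{10} \approx 1.7$)
$s = 238$ ($s = 2 \left(2 - 3 \cdot 4\right) \left(-7\right) \frac{17}{10} = 2 \left(2 - 12\right) \left(-7\right) \frac{17}{10} = 2 \left(-10\right) \left(-7\right) \frac{17}{10} = 2 \cdot 70 \cdot \frac{17}{10} = 2 \cdot 119 = 238$)
$87 + s \left(\left(-3\right) 8\right) = 87 + 238 \left(\left(-3\right) 8\right) = 87 + 238 \left(-24\right) = 87 - 5712 = -5625$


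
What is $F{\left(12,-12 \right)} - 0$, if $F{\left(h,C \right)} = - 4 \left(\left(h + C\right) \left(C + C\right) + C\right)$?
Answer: $48$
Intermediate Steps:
$F{\left(h,C \right)} = - 4 C - 8 C \left(C + h\right)$ ($F{\left(h,C \right)} = - 4 \left(\left(C + h\right) 2 C + C\right) = - 4 \left(2 C \left(C + h\right) + C\right) = - 4 \left(C + 2 C \left(C + h\right)\right) = - 4 C - 8 C \left(C + h\right)$)
$F{\left(12,-12 \right)} - 0 = \left(-4\right) \left(-12\right) \left(1 + 2 \left(-12\right) + 2 \cdot 12\right) - 0 = \left(-4\right) \left(-12\right) \left(1 - 24 + 24\right) + 0 = \left(-4\right) \left(-12\right) 1 + 0 = 48 + 0 = 48$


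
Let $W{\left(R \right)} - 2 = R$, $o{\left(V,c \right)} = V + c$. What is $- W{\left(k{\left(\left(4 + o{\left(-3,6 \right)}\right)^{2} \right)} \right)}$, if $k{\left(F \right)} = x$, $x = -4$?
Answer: $2$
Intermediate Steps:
$k{\left(F \right)} = -4$
$W{\left(R \right)} = 2 + R$
$- W{\left(k{\left(\left(4 + o{\left(-3,6 \right)}\right)^{2} \right)} \right)} = - (2 - 4) = \left(-1\right) \left(-2\right) = 2$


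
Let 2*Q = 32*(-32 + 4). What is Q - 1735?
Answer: -2183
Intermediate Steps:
Q = -448 (Q = (32*(-32 + 4))/2 = (32*(-28))/2 = (1/2)*(-896) = -448)
Q - 1735 = -448 - 1735 = -2183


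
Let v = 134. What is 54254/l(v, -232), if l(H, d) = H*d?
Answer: -27127/15544 ≈ -1.7452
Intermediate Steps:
54254/l(v, -232) = 54254/((134*(-232))) = 54254/(-31088) = 54254*(-1/31088) = -27127/15544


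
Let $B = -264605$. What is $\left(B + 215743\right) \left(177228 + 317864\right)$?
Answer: $-24191185304$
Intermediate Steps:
$\left(B + 215743\right) \left(177228 + 317864\right) = \left(-264605 + 215743\right) \left(177228 + 317864\right) = \left(-48862\right) 495092 = -24191185304$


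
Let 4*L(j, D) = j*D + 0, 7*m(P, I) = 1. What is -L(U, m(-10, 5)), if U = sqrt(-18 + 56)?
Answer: -sqrt(38)/28 ≈ -0.22016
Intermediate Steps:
m(P, I) = 1/7 (m(P, I) = (1/7)*1 = 1/7)
U = sqrt(38) ≈ 6.1644
L(j, D) = D*j/4 (L(j, D) = (j*D + 0)/4 = (D*j + 0)/4 = (D*j)/4 = D*j/4)
-L(U, m(-10, 5)) = -sqrt(38)/(4*7) = -sqrt(38)/28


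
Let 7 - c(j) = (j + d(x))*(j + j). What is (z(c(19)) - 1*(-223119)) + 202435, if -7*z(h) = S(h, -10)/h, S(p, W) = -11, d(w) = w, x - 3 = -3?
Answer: 193627069/455 ≈ 4.2555e+5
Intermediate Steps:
x = 0 (x = 3 - 3 = 0)
c(j) = 7 - 2*j² (c(j) = 7 - (j + 0)*(j + j) = 7 - j*2*j = 7 - 2*j²)
z(h) = 11/(7*h) (z(h) = -(-11)/(7*h) = 11/(7*h))
(z(c(19)) - 1*(-223119)) + 202435 = (11/(7*(7 - 2*19²)) - 1*(-223119)) + 202435 = (11/(7*(7 - 2*361)) + 223119) + 202435 = (11/(7*(7 - 722)) + 223119) + 202435 = ((11/7)/(-715) + 223119) + 202435 = ((11/7)*(-1/715) + 223119) + 202435 = (-1/455 + 223119) + 202435 = 101519144/455 + 202435 = 193627069/455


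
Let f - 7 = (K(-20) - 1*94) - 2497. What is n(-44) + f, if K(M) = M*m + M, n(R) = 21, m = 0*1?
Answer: -2583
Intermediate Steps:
m = 0
K(M) = M (K(M) = M*0 + M = 0 + M = M)
f = -2604 (f = 7 + ((-20 - 1*94) - 2497) = 7 + ((-20 - 94) - 2497) = 7 + (-114 - 2497) = 7 - 2611 = -2604)
n(-44) + f = 21 - 2604 = -2583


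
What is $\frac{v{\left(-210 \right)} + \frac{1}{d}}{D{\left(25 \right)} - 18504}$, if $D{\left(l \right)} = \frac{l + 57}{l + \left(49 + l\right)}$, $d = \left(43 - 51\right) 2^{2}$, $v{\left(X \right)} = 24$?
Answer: $- \frac{75933}{58618048} \approx -0.0012954$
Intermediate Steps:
$d = -32$ ($d = \left(-8\right) 4 = -32$)
$D{\left(l \right)} = \frac{57 + l}{49 + 2 l}$
$\frac{v{\left(-210 \right)} + \frac{1}{d}}{D{\left(25 \right)} - 18504} = \frac{24 + \frac{1}{-32}}{\frac{57 + 25}{49 + 2 \cdot 25} - 18504} = \frac{24 - \frac{1}{32}}{\frac{1}{49 + 50} \cdot 82 - 18504} = \frac{767}{32 \left(\frac{1}{99} \cdot 82 - 18504\right)} = \frac{767}{32 \left(\frac{82}{99} - 18504\right)} = \frac{767}{32 \left(- \frac{1831814}{99}\right)} = \frac{767}{32} \left(- \frac{99}{1831814}\right) = - \frac{75933}{58618048}$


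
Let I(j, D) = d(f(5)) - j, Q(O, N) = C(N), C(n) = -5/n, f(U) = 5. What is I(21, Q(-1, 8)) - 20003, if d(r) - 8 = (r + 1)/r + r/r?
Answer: -100069/5 ≈ -20014.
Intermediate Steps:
Q(O, N) = -5/N
d(r) = 9 + (1 + r)/r (d(r) = 8 + ((r + 1)/r + r/r) = 8 + ((1 + r)/r + 1) = 8 + (1 + (1 + r)/r) = 9 + (1 + r)/r)
I(j, D) = 51/5 - j (I(j, D) = (10 + 1/5) - j = (10 + ⅕) - j = 51/5 - j)
I(21, Q(-1, 8)) - 20003 = (51/5 - 1*21) - 20003 = (51/5 - 21) - 20003 = -54/5 - 20003 = -100069/5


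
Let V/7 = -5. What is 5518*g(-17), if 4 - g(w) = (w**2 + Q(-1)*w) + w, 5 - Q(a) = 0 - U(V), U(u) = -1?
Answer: -1103600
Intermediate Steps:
V = -35 (V = 7*(-5) = -35)
Q(a) = 4 (Q(a) = 5 - (0 - 1*(-1)) = 5 - (0 + 1) = 5 - 1*1 = 5 - 1 = 4)
g(w) = 4 - w**2 - 5*w (g(w) = 4 - ((w**2 + 4*w) + w) = 4 - (w**2 + 5*w) = 4 + (-w**2 - 5*w) = 4 - w**2 - 5*w)
5518*g(-17) = 5518*(4 - 1*(-17)**2 - 5*(-17)) = 5518*(4 - 1*289 + 85) = 5518*(4 - 289 + 85) = 5518*(-200) = -1103600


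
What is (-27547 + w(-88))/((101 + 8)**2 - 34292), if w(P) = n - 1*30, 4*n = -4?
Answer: 27578/22411 ≈ 1.2306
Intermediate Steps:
n = -1 (n = (1/4)*(-4) = -1)
w(P) = -31 (w(P) = -1 - 1*30 = -1 - 30 = -31)
(-27547 + w(-88))/((101 + 8)**2 - 34292) = (-27547 - 31)/((101 + 8)**2 - 34292) = -27578/(109**2 - 34292) = -27578/(11881 - 34292) = -27578/(-22411) = -27578*(-1/22411) = 27578/22411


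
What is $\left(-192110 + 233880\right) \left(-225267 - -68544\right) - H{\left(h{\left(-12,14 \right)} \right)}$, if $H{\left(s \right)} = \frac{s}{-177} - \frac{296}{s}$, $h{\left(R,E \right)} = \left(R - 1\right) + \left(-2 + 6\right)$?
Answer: $- \frac{3476095783501}{531} \approx -6.5463 \cdot 10^{9}$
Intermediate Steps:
$h{\left(R,E \right)} = 3 + R$ ($h{\left(R,E \right)} = \left(-1 + R\right) + 4 = 3 + R$)
$H{\left(s \right)} = - \frac{296}{s} - \frac{s}{177}$ ($H{\left(s \right)} = s \left(- \frac{1}{177}\right) - \frac{296}{s} = - \frac{s}{177} - \frac{296}{s} = - \frac{296}{s} - \frac{s}{177}$)
$\left(-192110 + 233880\right) \left(-225267 - -68544\right) - H{\left(h{\left(-12,14 \right)} \right)} = \left(-192110 + 233880\right) \left(-225267 - -68544\right) - \left(- \frac{296}{3 - 12} - \frac{3 - 12}{177}\right) = 41770 \left(-225267 + \left(-32464 + 101008\right)\right) - \left(- \frac{296}{-9} - - \frac{3}{59}\right) = 41770 \left(-225267 + 68544\right) - \left(\left(-296\right) \left(- \frac{1}{9}\right) + \frac{3}{59}\right) = 41770 \left(-156723\right) - \left(\frac{296}{9} + \frac{3}{59}\right) = -6546319710 - \frac{17491}{531} = - \frac{3476095783501}{531}$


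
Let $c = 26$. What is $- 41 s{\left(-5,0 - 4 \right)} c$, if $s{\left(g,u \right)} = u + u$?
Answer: $8528$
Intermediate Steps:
$s{\left(g,u \right)} = 2 u$
$- 41 s{\left(-5,0 - 4 \right)} c = - 41 \cdot 2 \left(0 - 4\right) 26 = - 41 \cdot 2 \left(-4\right) 26 = \left(-41\right) \left(-8\right) 26 = 328 \cdot 26 = 8528$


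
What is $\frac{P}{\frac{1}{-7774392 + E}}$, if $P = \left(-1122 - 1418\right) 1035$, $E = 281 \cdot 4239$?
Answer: $17306661233700$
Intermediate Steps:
$E = 1191159$
$P = -2628900$ ($P = \left(-2540\right) 1035 = -2628900$)
$\frac{P}{\frac{1}{-7774392 + E}} = - \frac{2628900}{\frac{1}{-7774392 + 1191159}} = - \frac{2628900}{\frac{1}{-6583233}} = - \frac{2628900}{- \frac{1}{6583233}} = \left(-2628900\right) \left(-6583233\right) = 17306661233700$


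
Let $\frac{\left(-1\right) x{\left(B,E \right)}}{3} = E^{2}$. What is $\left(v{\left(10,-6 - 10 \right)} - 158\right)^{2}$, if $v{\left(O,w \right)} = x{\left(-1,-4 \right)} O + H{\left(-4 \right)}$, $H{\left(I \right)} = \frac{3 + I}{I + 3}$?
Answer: $405769$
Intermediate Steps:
$x{\left(B,E \right)} = - 3 E^{2}$
$H{\left(I \right)} = 1$ ($H{\left(I \right)} = \frac{3 + I}{3 + I} = 1$)
$v{\left(O,w \right)} = 1 - 48 O$ ($v{\left(O,w \right)} = - 3 \left(-4\right)^{2} O + 1 = \left(-3\right) 16 O + 1 = - 48 O + 1 = 1 - 48 O$)
$\left(v{\left(10,-6 - 10 \right)} - 158\right)^{2} = \left(\left(1 - 480\right) - 158\right)^{2} = \left(-479 - 158\right)^{2} = \left(-637\right)^{2} = 405769$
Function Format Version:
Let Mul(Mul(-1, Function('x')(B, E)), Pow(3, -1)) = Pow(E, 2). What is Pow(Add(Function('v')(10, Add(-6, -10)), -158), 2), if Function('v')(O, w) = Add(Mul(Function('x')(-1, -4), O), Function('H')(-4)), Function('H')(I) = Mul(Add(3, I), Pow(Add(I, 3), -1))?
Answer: 405769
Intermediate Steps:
Function('x')(B, E) = Mul(-3, Pow(E, 2))
Function('H')(I) = 1 (Function('H')(I) = Mul(Add(3, I), Pow(Add(3, I), -1)) = 1)
Function('v')(O, w) = Add(1, Mul(-48, O)) (Function('v')(O, w) = Add(Mul(Mul(-3, Pow(-4, 2)), O), 1) = Add(Mul(Mul(-3, 16), O), 1) = Add(Mul(-48, O), 1) = Add(1, Mul(-48, O)))
Pow(Add(Function('v')(10, Add(-6, -10)), -158), 2) = Pow(Add(Add(1, Mul(-48, 10)), -158), 2) = Pow(Add(Add(1, -480), -158), 2) = Pow(Add(-479, -158), 2) = Pow(-637, 2) = 405769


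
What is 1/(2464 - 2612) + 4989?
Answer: 738371/148 ≈ 4989.0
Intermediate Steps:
1/(2464 - 2612) + 4989 = 1/(-148) + 4989 = -1/148 + 4989 = 738371/148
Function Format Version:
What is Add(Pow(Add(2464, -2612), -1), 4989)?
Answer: Rational(738371, 148) ≈ 4989.0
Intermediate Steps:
Add(Pow(Add(2464, -2612), -1), 4989) = Add(Pow(-148, -1), 4989) = Add(Rational(-1, 148), 4989) = Rational(738371, 148)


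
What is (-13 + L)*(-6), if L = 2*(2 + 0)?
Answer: 54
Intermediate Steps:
L = 4 (L = 2*2 = 4)
(-13 + L)*(-6) = (-13 + 4)*(-6) = -9*(-6) = 54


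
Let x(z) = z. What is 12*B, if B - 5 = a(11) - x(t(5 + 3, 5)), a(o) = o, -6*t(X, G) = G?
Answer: 202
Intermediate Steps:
t(X, G) = -G/6
B = 101/6 (B = 5 + (11 - (-1)*5/6) = 5 + (11 - 1*(-⅚)) = 5 + (11 + ⅚) = 5 + 71/6 = 101/6 ≈ 16.833)
12*B = 12*(101/6) = 202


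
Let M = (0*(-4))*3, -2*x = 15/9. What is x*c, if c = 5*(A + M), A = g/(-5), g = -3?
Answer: -5/2 ≈ -2.5000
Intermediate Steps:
x = -⅚ (x = -15/(2*9) = -½*5/3 = -⅚ ≈ -0.83333)
A = ⅗ (A = -3/(-5) = -3*(-⅕) = ⅗ ≈ 0.60000)
M = 0 (M = 0*3 = 0)
c = 3 (c = 5*(⅗ + 0) = 5*(⅗) = 3)
x*c = -⅚*3 = -5/2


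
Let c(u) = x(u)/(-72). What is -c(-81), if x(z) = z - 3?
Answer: -7/6 ≈ -1.1667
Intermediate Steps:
x(z) = -3 + z
c(u) = 1/24 - u/72 (c(u) = (-3 + u)/(-72) = (-3 + u)*(-1/72) = 1/24 - u/72)
-c(-81) = -(1/24 - 1/72*(-81)) = -(1/24 + 9/8) = -1*7/6 = -7/6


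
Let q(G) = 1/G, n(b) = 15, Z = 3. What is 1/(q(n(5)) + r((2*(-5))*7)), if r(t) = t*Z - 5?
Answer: -15/3224 ≈ -0.0046526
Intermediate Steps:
r(t) = -5 + 3*t (r(t) = t*3 - 5 = 3*t - 5 = -5 + 3*t)
1/(q(n(5)) + r((2*(-5))*7)) = 1/(1/15 + (-5 + 3*((2*(-5))*7))) = 1/(1/15 + (-5 + 3*(-10*7))) = 1/(1/15 + (-5 + 3*(-70))) = 1/(1/15 + (-5 - 210)) = 1/(1/15 - 215) = 1/(-3224/15) = -15/3224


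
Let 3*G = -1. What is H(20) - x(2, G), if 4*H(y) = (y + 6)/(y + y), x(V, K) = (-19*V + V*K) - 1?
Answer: 9559/240 ≈ 39.829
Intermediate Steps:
G = -⅓ (G = (⅓)*(-1) = -⅓ ≈ -0.33333)
x(V, K) = -1 - 19*V + K*V (x(V, K) = (-19*V + K*V) - 1 = -1 - 19*V + K*V)
H(y) = (6 + y)/(8*y) (H(y) = ((y + 6)/(y + y))/4 = ((6 + y)/((2*y)))/4 = ((6 + y)*(1/(2*y)))/4 = ((6 + y)/(2*y))/4 = (6 + y)/(8*y))
H(20) - x(2, G) = (⅛)*(6 + 20)/20 - (-1 - 19*2 - ⅓*2) = (⅛)*(1/20)*26 - (-1 - 38 - ⅔) = 13/80 - 1*(-119/3) = 13/80 + 119/3 = 9559/240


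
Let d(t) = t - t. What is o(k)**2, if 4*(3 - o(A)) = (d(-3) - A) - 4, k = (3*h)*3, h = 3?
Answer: 1849/16 ≈ 115.56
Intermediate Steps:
d(t) = 0
k = 27 (k = (3*3)*3 = 9*3 = 27)
o(A) = 4 + A/4 (o(A) = 3 - ((0 - A) - 4)/4 = 3 - (-A - 4)/4 = 3 - (-4 - A)/4 = 3 + (1 + A/4) = 4 + A/4)
o(k)**2 = (4 + (1/4)*27)**2 = (4 + 27/4)**2 = (43/4)**2 = 1849/16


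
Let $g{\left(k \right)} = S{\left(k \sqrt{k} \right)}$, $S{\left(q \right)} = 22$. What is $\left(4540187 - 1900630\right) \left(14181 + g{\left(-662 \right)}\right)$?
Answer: $37489628071$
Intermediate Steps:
$g{\left(k \right)} = 22$
$\left(4540187 - 1900630\right) \left(14181 + g{\left(-662 \right)}\right) = \left(4540187 - 1900630\right) \left(14181 + 22\right) = 2639557 \cdot 14203 = 37489628071$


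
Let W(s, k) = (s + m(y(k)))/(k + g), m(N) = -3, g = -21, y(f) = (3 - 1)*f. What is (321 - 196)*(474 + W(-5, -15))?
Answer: 533500/9 ≈ 59278.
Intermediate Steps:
y(f) = 2*f
W(s, k) = (-3 + s)/(-21 + k) (W(s, k) = (s - 3)/(k - 21) = (-3 + s)/(-21 + k))
(321 - 196)*(474 + W(-5, -15)) = (321 - 196)*(474 + (-3 - 5)/(-21 - 15)) = 125*(474 - 8/(-36)) = 125*(474 - 1/36*(-8)) = 125*(474 + 2/9) = 125*(4268/9) = 533500/9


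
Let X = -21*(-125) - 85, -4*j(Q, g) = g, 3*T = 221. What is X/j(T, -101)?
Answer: 10160/101 ≈ 100.59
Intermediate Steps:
T = 221/3 (T = (⅓)*221 = 221/3 ≈ 73.667)
j(Q, g) = -g/4
X = 2540 (X = 2625 - 85 = 2540)
X/j(T, -101) = 2540/((-¼*(-101))) = 2540/(101/4) = 2540*(4/101) = 10160/101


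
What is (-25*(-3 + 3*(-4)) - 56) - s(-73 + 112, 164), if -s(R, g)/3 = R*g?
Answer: 19507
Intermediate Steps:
s(R, g) = -3*R*g
(-25*(-3 + 3*(-4)) - 56) - s(-73 + 112, 164) = (-25*(-3 + 3*(-4)) - 56) - (-3)*(-73 + 112)*164 = (-25*(-3 - 12) - 56) - (-3)*39*164 = (-25*(-15) - 56) - 1*(-19188) = (375 - 56) + 19188 = 319 + 19188 = 19507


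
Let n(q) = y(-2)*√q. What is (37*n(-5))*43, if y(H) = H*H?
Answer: 6364*I*√5 ≈ 14230.0*I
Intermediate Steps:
y(H) = H²
n(q) = 4*√q (n(q) = (-2)²*√q = 4*√q)
(37*n(-5))*43 = (37*(4*√(-5)))*43 = (37*(4*(I*√5)))*43 = (37*(4*I*√5))*43 = (148*I*√5)*43 = 6364*I*√5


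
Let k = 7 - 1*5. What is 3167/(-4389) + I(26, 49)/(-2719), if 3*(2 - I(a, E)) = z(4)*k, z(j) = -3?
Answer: -8628629/11933691 ≈ -0.72305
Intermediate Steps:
k = 2 (k = 7 - 5 = 2)
I(a, E) = 4 (I(a, E) = 2 - (-1)*2 = 2 - 1/3*(-6) = 2 + 2 = 4)
3167/(-4389) + I(26, 49)/(-2719) = 3167/(-4389) + 4/(-2719) = 3167*(-1/4389) + 4*(-1/2719) = -3167/4389 - 4/2719 = -8628629/11933691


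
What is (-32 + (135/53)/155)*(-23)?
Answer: 1208627/1643 ≈ 735.62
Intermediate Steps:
(-32 + (135/53)/155)*(-23) = (-32 + (135*(1/53))*(1/155))*(-23) = (-32 + (135/53)*(1/155))*(-23) = (-32 + 27/1643)*(-23) = -52549/1643*(-23) = 1208627/1643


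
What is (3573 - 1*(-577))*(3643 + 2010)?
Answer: 23459950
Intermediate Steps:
(3573 - 1*(-577))*(3643 + 2010) = (3573 + 577)*5653 = 4150*5653 = 23459950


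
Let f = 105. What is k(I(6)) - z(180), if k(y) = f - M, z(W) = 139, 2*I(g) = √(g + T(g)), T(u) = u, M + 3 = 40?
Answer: -71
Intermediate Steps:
M = 37 (M = -3 + 40 = 37)
I(g) = √2*√g/2 (I(g) = √(g + g)/2 = √(2*g)/2 = (√2*√g)/2 = √2*√g/2)
k(y) = 68 (k(y) = 105 - 1*37 = 105 - 37 = 68)
k(I(6)) - z(180) = 68 - 1*139 = 68 - 139 = -71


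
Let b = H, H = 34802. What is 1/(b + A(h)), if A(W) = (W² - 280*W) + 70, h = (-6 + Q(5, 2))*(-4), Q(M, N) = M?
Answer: 1/33768 ≈ 2.9614e-5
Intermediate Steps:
h = 4 (h = (-6 + 5)*(-4) = -1*(-4) = 4)
A(W) = 70 + W² - 280*W
b = 34802
1/(b + A(h)) = 1/(34802 + (70 + 4² - 280*4)) = 1/(34802 + (70 + 16 - 1120)) = 1/(34802 - 1034) = 1/33768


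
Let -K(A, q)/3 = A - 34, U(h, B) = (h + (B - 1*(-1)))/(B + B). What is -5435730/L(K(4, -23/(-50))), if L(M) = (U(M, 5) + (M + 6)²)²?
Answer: -7549625/118210688 ≈ -0.063866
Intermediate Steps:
U(h, B) = (1 + B + h)/(2*B) (U(h, B) = (h + (B + 1))/((2*B)) = (h + (1 + B))*(1/(2*B)) = (1 + B + h)*(1/(2*B)) = (1 + B + h)/(2*B))
K(A, q) = 102 - 3*A (K(A, q) = -3*(A - 34) = -3*(-34 + A) = 102 - 3*A)
L(M) = (⅗ + (6 + M)² + M/10)² (L(M) = ((½)*(1 + 5 + M)/5 + (M + 6)²)² = ((½)*(⅕)*(6 + M) + (6 + M)²)² = ((⅗ + M/10) + (6 + M)²)² = (⅗ + (6 + M)² + M/10)²)
-5435730/L(K(4, -23/(-50))) = -5435730*100/(6 + (102 - 3*4) + 10*(6 + (102 - 3*4))²)² = -5435730*100/(6 + (102 - 12) + 10*(6 + (102 - 12))²)² = -5435730*100/(6 + 90 + 10*(6 + 90)²)² = -5435730*100/(6 + 90 + 10*96²)² = -5435730*100/(6 + 90 + 10*9216)² = -5435730*100/(6 + 90 + 92160)² = -5435730/((1/100)*92256²) = -5435730/((1/100)*8511169536) = -5435730/2127792384/25 = -5435730*25/2127792384 = -7549625/118210688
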